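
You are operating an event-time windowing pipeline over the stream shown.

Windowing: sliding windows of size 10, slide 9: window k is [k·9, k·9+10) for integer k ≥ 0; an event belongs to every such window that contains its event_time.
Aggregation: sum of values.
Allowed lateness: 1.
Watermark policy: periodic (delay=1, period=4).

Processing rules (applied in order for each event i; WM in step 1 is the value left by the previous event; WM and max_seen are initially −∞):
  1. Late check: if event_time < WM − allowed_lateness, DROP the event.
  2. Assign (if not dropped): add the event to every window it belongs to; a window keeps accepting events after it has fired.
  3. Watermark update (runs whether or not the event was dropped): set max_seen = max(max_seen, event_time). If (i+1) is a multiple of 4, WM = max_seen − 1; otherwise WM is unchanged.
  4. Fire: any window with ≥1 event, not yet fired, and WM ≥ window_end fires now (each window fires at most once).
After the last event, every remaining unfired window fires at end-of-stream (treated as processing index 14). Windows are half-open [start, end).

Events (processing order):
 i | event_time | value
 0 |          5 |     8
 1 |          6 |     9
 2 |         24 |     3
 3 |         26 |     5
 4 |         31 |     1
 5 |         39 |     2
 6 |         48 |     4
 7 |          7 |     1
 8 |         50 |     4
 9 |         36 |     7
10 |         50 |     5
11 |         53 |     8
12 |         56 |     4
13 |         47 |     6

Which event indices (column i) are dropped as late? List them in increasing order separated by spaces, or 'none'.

i=0 t=5 v=8: → [0,10); WM=−∞
i=1 t=6 v=9: → [0,10); WM=−∞
i=2 t=24 v=3: → [18,28); WM=−∞
i=3 t=26 v=5: → [18,28); WM=25; [0,10) fires=17
i=4 t=31 v=1: → [27,37); WM=25
i=5 t=39 v=2: → [36,46); WM=25
i=6 t=48 v=4: → [45,55); WM=25
i=7 t=7 v=1: DROP (t<25-1); WM=47; [18,28) fires=8 [27,37) fires=1 [36,46) fires=2
i=8 t=50 v=4: → [45,55); WM=47
i=9 t=36 v=7: DROP (t<47-1); WM=47
i=10 t=50 v=5: → [45,55); WM=47
i=11 t=53 v=8: → [45,55); WM=52
i=12 t=56 v=4: → [54,64); WM=52
i=13 t=47 v=6: DROP (t<52-1); WM=52

7 9 13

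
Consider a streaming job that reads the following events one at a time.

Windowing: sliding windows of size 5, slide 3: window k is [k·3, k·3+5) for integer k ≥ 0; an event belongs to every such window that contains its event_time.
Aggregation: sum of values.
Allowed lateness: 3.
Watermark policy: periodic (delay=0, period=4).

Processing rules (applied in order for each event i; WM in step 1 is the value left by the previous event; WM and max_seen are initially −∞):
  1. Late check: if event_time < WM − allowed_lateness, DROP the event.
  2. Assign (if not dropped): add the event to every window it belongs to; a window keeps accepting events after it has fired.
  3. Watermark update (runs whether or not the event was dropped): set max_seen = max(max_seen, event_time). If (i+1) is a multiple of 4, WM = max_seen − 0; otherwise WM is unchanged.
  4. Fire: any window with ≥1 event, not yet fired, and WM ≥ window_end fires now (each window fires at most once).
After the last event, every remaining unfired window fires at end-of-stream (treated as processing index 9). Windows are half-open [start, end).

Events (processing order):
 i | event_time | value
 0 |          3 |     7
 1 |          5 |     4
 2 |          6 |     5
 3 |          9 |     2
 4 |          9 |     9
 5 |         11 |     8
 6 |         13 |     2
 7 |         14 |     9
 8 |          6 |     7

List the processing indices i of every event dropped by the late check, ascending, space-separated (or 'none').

i=0 t=3 v=7: → [3,8),[0,5); WM=−∞
i=1 t=5 v=4: → [3,8); WM=−∞
i=2 t=6 v=5: → [6,11),[3,8); WM=−∞
i=3 t=9 v=2: → [9,14),[6,11); WM=9; [0,5) fires=7 [3,8) fires=16
i=4 t=9 v=9: → [9,14),[6,11); WM=9
i=5 t=11 v=8: → [9,14); WM=9
i=6 t=13 v=2: → [12,17),[9,14); WM=9
i=7 t=14 v=9: → [12,17); WM=14; [6,11) fires=16 [9,14) fires=21
i=8 t=6 v=7: DROP (t<14-3); WM=14

8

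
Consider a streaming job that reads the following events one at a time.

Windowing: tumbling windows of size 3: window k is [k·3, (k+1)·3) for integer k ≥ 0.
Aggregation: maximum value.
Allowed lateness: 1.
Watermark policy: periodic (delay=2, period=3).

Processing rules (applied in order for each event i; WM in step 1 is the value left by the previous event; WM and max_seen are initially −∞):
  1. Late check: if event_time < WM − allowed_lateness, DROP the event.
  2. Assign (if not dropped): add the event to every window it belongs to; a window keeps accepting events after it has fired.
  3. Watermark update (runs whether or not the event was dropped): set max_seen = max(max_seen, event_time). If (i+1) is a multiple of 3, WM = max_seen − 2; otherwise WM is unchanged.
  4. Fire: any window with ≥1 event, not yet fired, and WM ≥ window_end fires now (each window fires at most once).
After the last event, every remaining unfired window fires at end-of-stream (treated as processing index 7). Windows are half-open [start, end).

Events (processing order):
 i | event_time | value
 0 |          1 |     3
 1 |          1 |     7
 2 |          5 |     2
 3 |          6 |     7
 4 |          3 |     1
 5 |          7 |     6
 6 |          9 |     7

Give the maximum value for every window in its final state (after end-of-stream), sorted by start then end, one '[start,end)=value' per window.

i=0 t=1 v=3: → [0,3); WM=−∞
i=1 t=1 v=7: → [0,3); WM=−∞
i=2 t=5 v=2: → [3,6); WM=3; [0,3) fires=7
i=3 t=6 v=7: → [6,9); WM=3
i=4 t=3 v=1: → [3,6); WM=3
i=5 t=7 v=6: → [6,9); WM=5
i=6 t=9 v=7: → [9,12); WM=5

[0,3)=7 [3,6)=2 [6,9)=7 [9,12)=7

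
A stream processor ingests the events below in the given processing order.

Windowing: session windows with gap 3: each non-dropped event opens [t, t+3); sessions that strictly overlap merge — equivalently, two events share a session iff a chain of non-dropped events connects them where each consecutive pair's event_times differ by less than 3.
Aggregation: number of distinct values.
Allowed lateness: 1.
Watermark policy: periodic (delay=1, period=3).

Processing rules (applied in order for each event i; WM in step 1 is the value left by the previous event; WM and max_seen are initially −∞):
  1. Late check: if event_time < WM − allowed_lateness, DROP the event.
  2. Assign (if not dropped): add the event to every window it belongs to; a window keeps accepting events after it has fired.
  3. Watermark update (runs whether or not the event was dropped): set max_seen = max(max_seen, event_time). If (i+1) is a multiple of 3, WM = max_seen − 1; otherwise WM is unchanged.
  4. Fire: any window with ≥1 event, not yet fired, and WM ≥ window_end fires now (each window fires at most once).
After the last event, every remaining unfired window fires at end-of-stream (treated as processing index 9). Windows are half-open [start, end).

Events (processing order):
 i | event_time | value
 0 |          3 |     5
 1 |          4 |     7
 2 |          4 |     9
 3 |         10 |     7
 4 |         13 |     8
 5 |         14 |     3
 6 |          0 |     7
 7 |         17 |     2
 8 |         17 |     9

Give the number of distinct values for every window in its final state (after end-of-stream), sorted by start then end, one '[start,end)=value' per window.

i=0 t=3 v=5: → [3,6); WM=−∞
i=1 t=4 v=7: → [3,7); WM=−∞
i=2 t=4 v=9: → [3,7); WM=3
i=3 t=10 v=7: → [10,13); WM=3
i=4 t=13 v=8: → [13,16); WM=3
i=5 t=14 v=3: → [13,17); WM=13
i=6 t=0 v=7: DROP (t<13-1); WM=13
i=7 t=17 v=2: → [17,20); WM=13
i=8 t=17 v=9: → [17,20); WM=16

[3,7)=3 [10,13)=1 [13,17)=2 [17,20)=2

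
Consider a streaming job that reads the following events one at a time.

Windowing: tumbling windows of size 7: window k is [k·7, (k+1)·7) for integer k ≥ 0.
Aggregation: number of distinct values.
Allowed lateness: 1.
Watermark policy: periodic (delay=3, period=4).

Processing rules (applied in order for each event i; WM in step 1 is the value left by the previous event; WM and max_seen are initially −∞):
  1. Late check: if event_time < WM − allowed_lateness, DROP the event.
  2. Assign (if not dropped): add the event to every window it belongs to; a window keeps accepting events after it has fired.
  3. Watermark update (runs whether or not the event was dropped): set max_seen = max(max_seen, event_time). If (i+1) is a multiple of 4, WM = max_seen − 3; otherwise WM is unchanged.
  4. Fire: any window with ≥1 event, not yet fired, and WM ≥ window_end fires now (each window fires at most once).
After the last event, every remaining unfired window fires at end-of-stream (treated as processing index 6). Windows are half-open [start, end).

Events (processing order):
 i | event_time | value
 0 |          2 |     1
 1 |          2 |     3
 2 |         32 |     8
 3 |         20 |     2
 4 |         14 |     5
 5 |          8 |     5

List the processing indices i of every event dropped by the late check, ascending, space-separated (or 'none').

4 5

i=0 t=2 v=1: → [0,7); WM=−∞
i=1 t=2 v=3: → [0,7); WM=−∞
i=2 t=32 v=8: → [28,35); WM=−∞
i=3 t=20 v=2: → [14,21); WM=29; [0,7) fires=2 [14,21) fires=1
i=4 t=14 v=5: DROP (t<29-1); WM=29
i=5 t=8 v=5: DROP (t<29-1); WM=29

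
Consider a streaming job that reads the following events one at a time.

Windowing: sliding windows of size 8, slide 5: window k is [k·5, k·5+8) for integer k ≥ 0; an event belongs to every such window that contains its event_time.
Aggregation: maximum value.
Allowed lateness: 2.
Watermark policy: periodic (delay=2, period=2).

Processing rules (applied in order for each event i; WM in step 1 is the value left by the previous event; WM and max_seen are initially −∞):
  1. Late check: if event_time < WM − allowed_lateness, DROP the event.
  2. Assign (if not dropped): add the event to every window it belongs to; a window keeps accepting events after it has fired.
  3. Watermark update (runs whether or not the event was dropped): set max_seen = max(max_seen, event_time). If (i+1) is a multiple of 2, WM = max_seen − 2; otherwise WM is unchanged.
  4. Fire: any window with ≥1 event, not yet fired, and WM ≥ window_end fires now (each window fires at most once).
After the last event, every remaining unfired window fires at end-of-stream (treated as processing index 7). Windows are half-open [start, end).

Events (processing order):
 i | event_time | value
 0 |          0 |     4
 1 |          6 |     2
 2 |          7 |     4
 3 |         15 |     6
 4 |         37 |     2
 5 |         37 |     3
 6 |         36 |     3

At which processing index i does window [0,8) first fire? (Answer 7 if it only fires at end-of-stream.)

3

i=0 t=0 v=4: → [0,8); WM=−∞
i=1 t=6 v=2: → [5,13),[0,8); WM=4
i=2 t=7 v=4: → [5,13),[0,8); WM=4
i=3 t=15 v=6: → [15,23),[10,18); WM=13; [0,8) fires=4 [5,13) fires=4
i=4 t=37 v=2: → [35,43),[30,38); WM=13
i=5 t=37 v=3: → [35,43),[30,38); WM=35; [10,18) fires=6 [15,23) fires=6
i=6 t=36 v=3: → [35,43),[30,38); WM=35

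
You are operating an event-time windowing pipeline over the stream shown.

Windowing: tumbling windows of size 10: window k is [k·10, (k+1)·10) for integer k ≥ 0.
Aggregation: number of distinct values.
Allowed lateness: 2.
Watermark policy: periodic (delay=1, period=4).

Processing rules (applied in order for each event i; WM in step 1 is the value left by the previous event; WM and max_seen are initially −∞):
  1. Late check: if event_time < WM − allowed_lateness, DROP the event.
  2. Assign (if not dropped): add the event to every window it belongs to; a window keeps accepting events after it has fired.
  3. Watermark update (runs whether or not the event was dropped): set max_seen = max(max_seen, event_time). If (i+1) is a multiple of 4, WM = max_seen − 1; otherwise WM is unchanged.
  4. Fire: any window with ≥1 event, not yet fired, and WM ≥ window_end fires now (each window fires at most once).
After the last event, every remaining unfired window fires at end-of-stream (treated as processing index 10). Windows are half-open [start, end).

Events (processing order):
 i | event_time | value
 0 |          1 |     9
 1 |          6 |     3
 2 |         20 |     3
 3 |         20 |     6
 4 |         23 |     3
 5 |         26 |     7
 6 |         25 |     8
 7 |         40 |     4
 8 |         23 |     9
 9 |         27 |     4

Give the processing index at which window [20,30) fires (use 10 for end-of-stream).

7

i=0 t=1 v=9: → [0,10); WM=−∞
i=1 t=6 v=3: → [0,10); WM=−∞
i=2 t=20 v=3: → [20,30); WM=−∞
i=3 t=20 v=6: → [20,30); WM=19; [0,10) fires=2
i=4 t=23 v=3: → [20,30); WM=19
i=5 t=26 v=7: → [20,30); WM=19
i=6 t=25 v=8: → [20,30); WM=19
i=7 t=40 v=4: → [40,50); WM=39; [20,30) fires=4
i=8 t=23 v=9: DROP (t<39-2); WM=39
i=9 t=27 v=4: DROP (t<39-2); WM=39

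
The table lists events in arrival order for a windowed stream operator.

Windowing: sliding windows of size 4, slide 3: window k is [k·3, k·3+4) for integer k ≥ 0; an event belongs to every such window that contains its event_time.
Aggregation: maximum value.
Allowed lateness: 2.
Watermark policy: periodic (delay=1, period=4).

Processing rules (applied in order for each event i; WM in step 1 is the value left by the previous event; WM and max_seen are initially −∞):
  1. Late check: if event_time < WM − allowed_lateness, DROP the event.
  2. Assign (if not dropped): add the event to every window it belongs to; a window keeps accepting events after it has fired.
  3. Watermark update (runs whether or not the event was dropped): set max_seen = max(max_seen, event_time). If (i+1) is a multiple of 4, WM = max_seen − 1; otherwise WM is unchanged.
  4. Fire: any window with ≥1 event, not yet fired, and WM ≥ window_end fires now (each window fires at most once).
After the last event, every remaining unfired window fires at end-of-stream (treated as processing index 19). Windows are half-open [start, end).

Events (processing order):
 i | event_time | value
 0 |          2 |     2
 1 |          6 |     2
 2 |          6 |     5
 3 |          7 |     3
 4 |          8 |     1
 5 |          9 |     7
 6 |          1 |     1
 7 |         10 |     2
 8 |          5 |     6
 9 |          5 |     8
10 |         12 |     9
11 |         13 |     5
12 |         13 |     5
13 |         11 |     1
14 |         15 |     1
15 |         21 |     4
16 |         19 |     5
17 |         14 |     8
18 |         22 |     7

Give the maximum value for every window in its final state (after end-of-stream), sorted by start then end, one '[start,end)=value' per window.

i=0 t=2 v=2: → [0,4); WM=−∞
i=1 t=6 v=2: → [6,10),[3,7); WM=−∞
i=2 t=6 v=5: → [6,10),[3,7); WM=−∞
i=3 t=7 v=3: → [6,10); WM=6; [0,4) fires=2
i=4 t=8 v=1: → [6,10); WM=6
i=5 t=9 v=7: → [9,13),[6,10); WM=6
i=6 t=1 v=1: DROP (t<6-2); WM=6
i=7 t=10 v=2: → [9,13); WM=9; [3,7) fires=5
i=8 t=5 v=6: DROP (t<9-2); WM=9
i=9 t=5 v=8: DROP (t<9-2); WM=9
i=10 t=12 v=9: → [12,16),[9,13); WM=9
i=11 t=13 v=5: → [12,16); WM=12; [6,10) fires=7
i=12 t=13 v=5: → [12,16); WM=12
i=13 t=11 v=1: → [9,13); WM=12
i=14 t=15 v=1: → [15,19),[12,16); WM=12
i=15 t=21 v=4: → [21,25),[18,22); WM=20; [9,13) fires=9 [12,16) fires=9 [15,19) fires=1
i=16 t=19 v=5: → [18,22); WM=20
i=17 t=14 v=8: DROP (t<20-2); WM=20
i=18 t=22 v=7: → [21,25); WM=20

[0,4)=2 [3,7)=5 [6,10)=7 [9,13)=9 [12,16)=9 [15,19)=1 [18,22)=5 [21,25)=7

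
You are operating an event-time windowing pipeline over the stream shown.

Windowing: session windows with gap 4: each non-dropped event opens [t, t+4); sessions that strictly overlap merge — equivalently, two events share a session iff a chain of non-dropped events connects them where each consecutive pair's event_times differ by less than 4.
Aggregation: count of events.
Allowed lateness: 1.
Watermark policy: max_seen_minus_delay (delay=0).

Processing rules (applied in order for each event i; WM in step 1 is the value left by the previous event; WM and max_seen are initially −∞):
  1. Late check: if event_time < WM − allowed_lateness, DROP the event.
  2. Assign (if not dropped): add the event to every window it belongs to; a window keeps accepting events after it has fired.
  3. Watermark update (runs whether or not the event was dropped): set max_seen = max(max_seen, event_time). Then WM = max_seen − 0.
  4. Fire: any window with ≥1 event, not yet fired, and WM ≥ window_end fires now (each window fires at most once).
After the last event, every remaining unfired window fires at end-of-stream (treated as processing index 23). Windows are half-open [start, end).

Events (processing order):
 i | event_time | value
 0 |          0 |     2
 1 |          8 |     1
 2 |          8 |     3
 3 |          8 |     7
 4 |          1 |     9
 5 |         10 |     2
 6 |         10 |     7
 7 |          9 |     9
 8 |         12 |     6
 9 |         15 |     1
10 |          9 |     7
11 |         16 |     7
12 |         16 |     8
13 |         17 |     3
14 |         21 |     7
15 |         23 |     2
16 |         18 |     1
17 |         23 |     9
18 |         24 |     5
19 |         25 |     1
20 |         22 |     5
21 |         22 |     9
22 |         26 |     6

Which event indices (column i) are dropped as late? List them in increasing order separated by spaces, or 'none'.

4 10 16 20 21

i=0 t=0 v=2: → [0,4); WM=0
i=1 t=8 v=1: → [8,12); WM=8
i=2 t=8 v=3: → [8,12); WM=8
i=3 t=8 v=7: → [8,12); WM=8
i=4 t=1 v=9: DROP (t<8-1); WM=8
i=5 t=10 v=2: → [8,14); WM=10
i=6 t=10 v=7: → [8,14); WM=10
i=7 t=9 v=9: → [8,14); WM=10
i=8 t=12 v=6: → [8,16); WM=12
i=9 t=15 v=1: → [8,19); WM=15
i=10 t=9 v=7: DROP (t<15-1); WM=15
i=11 t=16 v=7: → [8,20); WM=16
i=12 t=16 v=8: → [8,20); WM=16
i=13 t=17 v=3: → [8,21); WM=17
i=14 t=21 v=7: → [21,25); WM=21
i=15 t=23 v=2: → [21,27); WM=23
i=16 t=18 v=1: DROP (t<23-1); WM=23
i=17 t=23 v=9: → [21,27); WM=23
i=18 t=24 v=5: → [21,28); WM=24
i=19 t=25 v=1: → [21,29); WM=25
i=20 t=22 v=5: DROP (t<25-1); WM=25
i=21 t=22 v=9: DROP (t<25-1); WM=25
i=22 t=26 v=6: → [21,30); WM=26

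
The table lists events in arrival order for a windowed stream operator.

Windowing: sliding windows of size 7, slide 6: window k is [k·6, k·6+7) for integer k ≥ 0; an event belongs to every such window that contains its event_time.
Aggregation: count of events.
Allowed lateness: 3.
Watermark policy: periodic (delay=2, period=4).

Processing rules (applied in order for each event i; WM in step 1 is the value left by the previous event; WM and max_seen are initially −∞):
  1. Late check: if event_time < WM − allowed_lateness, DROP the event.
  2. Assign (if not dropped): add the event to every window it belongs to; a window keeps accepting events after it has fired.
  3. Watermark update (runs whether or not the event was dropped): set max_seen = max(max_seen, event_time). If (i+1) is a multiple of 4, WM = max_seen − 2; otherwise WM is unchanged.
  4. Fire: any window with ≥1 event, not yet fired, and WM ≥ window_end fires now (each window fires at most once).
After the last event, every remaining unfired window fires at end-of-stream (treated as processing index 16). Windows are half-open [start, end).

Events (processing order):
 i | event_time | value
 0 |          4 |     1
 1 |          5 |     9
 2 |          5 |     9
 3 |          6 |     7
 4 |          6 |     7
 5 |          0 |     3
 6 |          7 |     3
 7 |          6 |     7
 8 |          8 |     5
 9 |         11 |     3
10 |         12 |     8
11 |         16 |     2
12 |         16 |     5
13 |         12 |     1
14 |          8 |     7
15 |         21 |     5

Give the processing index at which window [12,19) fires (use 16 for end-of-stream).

i=0 t=4 v=1: → [0,7); WM=−∞
i=1 t=5 v=9: → [0,7); WM=−∞
i=2 t=5 v=9: → [0,7); WM=−∞
i=3 t=6 v=7: → [6,13),[0,7); WM=4
i=4 t=6 v=7: → [6,13),[0,7); WM=4
i=5 t=0 v=3: DROP (t<4-3); WM=4
i=6 t=7 v=3: → [6,13); WM=4
i=7 t=6 v=7: → [6,13),[0,7); WM=5
i=8 t=8 v=5: → [6,13); WM=5
i=9 t=11 v=3: → [6,13); WM=5
i=10 t=12 v=8: → [12,19),[6,13); WM=5
i=11 t=16 v=2: → [12,19); WM=14; [0,7) fires=6 [6,13) fires=7
i=12 t=16 v=5: → [12,19); WM=14
i=13 t=12 v=1: → [12,19),[6,13); WM=14
i=14 t=8 v=7: DROP (t<14-3); WM=14
i=15 t=21 v=5: → [18,25); WM=19; [12,19) fires=4

15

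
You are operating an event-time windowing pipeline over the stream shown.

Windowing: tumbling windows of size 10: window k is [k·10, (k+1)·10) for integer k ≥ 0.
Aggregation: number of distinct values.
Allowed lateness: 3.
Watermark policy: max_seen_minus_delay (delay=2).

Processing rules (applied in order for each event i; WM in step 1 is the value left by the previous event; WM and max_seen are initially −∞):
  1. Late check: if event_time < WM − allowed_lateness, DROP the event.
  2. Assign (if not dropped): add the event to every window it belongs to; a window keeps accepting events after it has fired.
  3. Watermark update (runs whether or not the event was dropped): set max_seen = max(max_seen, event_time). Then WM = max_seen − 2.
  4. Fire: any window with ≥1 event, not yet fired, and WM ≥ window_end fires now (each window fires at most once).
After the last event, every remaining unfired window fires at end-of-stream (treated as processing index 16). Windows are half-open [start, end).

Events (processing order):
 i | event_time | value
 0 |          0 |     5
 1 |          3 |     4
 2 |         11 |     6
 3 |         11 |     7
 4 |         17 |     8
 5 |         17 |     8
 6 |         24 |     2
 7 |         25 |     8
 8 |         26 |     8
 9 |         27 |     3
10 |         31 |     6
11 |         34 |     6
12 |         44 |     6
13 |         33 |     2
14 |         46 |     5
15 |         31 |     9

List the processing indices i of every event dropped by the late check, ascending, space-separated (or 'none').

i=0 t=0 v=5: → [0,10); WM=-2
i=1 t=3 v=4: → [0,10); WM=1
i=2 t=11 v=6: → [10,20); WM=9
i=3 t=11 v=7: → [10,20); WM=9
i=4 t=17 v=8: → [10,20); WM=15; [0,10) fires=2
i=5 t=17 v=8: → [10,20); WM=15
i=6 t=24 v=2: → [20,30); WM=22; [10,20) fires=3
i=7 t=25 v=8: → [20,30); WM=23
i=8 t=26 v=8: → [20,30); WM=24
i=9 t=27 v=3: → [20,30); WM=25
i=10 t=31 v=6: → [30,40); WM=29
i=11 t=34 v=6: → [30,40); WM=32; [20,30) fires=3
i=12 t=44 v=6: → [40,50); WM=42; [30,40) fires=1
i=13 t=33 v=2: DROP (t<42-3); WM=42
i=14 t=46 v=5: → [40,50); WM=44
i=15 t=31 v=9: DROP (t<44-3); WM=44

13 15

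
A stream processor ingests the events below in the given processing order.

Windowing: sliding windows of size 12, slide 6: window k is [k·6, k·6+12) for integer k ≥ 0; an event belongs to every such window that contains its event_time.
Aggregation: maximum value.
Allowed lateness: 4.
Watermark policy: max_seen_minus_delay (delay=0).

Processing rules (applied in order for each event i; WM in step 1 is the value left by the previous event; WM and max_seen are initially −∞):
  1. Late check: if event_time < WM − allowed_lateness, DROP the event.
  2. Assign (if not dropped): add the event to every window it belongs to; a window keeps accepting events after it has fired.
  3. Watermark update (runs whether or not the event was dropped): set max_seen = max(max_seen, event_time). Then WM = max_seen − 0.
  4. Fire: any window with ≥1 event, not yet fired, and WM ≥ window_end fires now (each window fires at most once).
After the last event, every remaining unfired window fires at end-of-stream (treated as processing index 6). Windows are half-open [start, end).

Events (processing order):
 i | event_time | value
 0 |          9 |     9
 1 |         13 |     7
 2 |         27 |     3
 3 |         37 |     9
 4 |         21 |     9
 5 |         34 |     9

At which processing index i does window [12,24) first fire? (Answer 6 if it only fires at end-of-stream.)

i=0 t=9 v=9: → [6,18),[0,12); WM=9
i=1 t=13 v=7: → [12,24),[6,18); WM=13; [0,12) fires=9
i=2 t=27 v=3: → [24,36),[18,30); WM=27; [6,18) fires=9 [12,24) fires=7
i=3 t=37 v=9: → [36,48),[30,42); WM=37; [18,30) fires=3 [24,36) fires=3
i=4 t=21 v=9: DROP (t<37-4); WM=37
i=5 t=34 v=9: → [30,42),[24,36); WM=37

2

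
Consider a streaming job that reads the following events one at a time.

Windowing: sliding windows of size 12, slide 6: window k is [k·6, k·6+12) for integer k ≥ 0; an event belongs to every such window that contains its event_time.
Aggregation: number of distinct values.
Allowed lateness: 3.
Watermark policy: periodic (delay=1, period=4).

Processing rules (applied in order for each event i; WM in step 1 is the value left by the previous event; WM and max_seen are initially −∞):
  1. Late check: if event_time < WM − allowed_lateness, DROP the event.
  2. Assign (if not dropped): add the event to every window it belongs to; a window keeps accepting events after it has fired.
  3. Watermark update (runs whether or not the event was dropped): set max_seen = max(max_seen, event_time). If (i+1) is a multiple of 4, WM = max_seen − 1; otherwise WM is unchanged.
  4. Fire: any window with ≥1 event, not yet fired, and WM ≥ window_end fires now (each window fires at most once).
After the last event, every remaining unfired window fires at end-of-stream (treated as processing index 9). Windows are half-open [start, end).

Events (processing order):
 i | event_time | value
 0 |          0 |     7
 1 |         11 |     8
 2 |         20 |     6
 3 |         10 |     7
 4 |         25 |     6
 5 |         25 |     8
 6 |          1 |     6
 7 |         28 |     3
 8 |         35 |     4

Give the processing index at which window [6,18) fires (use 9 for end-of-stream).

i=0 t=0 v=7: → [0,12); WM=−∞
i=1 t=11 v=8: → [6,18),[0,12); WM=−∞
i=2 t=20 v=6: → [18,30),[12,24); WM=−∞
i=3 t=10 v=7: → [6,18),[0,12); WM=19; [0,12) fires=2 [6,18) fires=2
i=4 t=25 v=6: → [24,36),[18,30); WM=19
i=5 t=25 v=8: → [24,36),[18,30); WM=19
i=6 t=1 v=6: DROP (t<19-3); WM=19
i=7 t=28 v=3: → [24,36),[18,30); WM=27; [12,24) fires=1
i=8 t=35 v=4: → [30,42),[24,36); WM=27

3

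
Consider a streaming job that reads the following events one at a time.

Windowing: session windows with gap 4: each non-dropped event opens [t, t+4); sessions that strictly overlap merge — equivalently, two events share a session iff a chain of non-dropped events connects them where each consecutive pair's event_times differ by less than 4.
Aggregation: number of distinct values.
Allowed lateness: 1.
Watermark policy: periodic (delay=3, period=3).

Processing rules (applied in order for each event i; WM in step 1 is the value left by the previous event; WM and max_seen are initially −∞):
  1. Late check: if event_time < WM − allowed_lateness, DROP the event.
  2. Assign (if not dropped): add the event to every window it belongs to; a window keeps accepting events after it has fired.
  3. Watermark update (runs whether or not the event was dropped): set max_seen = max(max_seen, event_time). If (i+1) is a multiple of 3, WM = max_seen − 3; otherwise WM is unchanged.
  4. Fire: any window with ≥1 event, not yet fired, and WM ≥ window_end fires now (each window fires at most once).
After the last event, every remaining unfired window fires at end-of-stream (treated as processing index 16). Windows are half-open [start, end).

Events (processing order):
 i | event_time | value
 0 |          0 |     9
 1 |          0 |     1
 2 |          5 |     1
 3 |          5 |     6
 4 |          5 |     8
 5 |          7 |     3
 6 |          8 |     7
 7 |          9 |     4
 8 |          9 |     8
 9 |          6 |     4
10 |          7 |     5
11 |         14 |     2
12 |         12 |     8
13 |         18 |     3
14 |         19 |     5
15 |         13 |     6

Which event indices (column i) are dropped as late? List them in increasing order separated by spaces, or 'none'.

15

i=0 t=0 v=9: → [0,4); WM=−∞
i=1 t=0 v=1: → [0,4); WM=−∞
i=2 t=5 v=1: → [5,9); WM=2
i=3 t=5 v=6: → [5,9); WM=2
i=4 t=5 v=8: → [5,9); WM=2
i=5 t=7 v=3: → [5,11); WM=4
i=6 t=8 v=7: → [5,12); WM=4
i=7 t=9 v=4: → [5,13); WM=4
i=8 t=9 v=8: → [5,13); WM=6
i=9 t=6 v=4: → [5,13); WM=6
i=10 t=7 v=5: → [5,13); WM=6
i=11 t=14 v=2: → [14,18); WM=11
i=12 t=12 v=8: → [5,18); WM=11
i=13 t=18 v=3: → [18,22); WM=11
i=14 t=19 v=5: → [18,23); WM=16
i=15 t=13 v=6: DROP (t<16-1); WM=16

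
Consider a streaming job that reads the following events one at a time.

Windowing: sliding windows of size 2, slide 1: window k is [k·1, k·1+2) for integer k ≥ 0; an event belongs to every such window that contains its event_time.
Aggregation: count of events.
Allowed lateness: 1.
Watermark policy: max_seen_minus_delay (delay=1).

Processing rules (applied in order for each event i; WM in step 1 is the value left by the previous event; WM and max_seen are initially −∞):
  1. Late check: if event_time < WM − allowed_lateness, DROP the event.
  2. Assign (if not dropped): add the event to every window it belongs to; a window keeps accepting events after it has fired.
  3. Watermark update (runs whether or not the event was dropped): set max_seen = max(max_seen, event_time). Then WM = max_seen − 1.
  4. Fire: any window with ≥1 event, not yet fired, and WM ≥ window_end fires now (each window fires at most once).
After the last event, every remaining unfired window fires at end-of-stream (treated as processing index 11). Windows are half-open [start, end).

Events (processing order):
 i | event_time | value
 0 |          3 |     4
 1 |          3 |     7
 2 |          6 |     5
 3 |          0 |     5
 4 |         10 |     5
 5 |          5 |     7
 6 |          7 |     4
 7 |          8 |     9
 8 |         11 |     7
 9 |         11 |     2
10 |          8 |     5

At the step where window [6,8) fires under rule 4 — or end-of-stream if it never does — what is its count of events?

i=0 t=3 v=4: → [3,5),[2,4); WM=2
i=1 t=3 v=7: → [3,5),[2,4); WM=2
i=2 t=6 v=5: → [6,8),[5,7); WM=5; [2,4) fires=2 [3,5) fires=2
i=3 t=0 v=5: DROP (t<5-1); WM=5
i=4 t=10 v=5: → [10,12),[9,11); WM=9; [5,7) fires=1 [6,8) fires=1
i=5 t=5 v=7: DROP (t<9-1); WM=9
i=6 t=7 v=4: DROP (t<9-1); WM=9
i=7 t=8 v=9: → [8,10),[7,9); WM=9; [7,9) fires=1
i=8 t=11 v=7: → [11,13),[10,12); WM=10; [8,10) fires=1
i=9 t=11 v=2: → [11,13),[10,12); WM=10
i=10 t=8 v=5: DROP (t<10-1); WM=10

1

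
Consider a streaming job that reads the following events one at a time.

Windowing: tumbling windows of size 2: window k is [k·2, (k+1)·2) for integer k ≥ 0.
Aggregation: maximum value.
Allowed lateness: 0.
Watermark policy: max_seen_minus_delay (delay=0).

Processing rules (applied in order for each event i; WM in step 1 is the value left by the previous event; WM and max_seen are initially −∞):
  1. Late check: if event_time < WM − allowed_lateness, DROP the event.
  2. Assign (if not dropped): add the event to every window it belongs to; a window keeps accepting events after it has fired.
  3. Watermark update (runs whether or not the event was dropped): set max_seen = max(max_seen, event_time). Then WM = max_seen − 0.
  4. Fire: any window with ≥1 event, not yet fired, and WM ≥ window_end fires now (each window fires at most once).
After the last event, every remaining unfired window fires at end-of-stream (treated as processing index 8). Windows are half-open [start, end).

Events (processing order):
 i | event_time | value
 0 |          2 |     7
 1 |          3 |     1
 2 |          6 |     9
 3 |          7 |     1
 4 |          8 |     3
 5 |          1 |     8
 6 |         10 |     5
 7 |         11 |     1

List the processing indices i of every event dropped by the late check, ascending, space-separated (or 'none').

5

i=0 t=2 v=7: → [2,4); WM=2
i=1 t=3 v=1: → [2,4); WM=3
i=2 t=6 v=9: → [6,8); WM=6; [2,4) fires=7
i=3 t=7 v=1: → [6,8); WM=7
i=4 t=8 v=3: → [8,10); WM=8; [6,8) fires=9
i=5 t=1 v=8: DROP (t<8-0); WM=8
i=6 t=10 v=5: → [10,12); WM=10; [8,10) fires=3
i=7 t=11 v=1: → [10,12); WM=11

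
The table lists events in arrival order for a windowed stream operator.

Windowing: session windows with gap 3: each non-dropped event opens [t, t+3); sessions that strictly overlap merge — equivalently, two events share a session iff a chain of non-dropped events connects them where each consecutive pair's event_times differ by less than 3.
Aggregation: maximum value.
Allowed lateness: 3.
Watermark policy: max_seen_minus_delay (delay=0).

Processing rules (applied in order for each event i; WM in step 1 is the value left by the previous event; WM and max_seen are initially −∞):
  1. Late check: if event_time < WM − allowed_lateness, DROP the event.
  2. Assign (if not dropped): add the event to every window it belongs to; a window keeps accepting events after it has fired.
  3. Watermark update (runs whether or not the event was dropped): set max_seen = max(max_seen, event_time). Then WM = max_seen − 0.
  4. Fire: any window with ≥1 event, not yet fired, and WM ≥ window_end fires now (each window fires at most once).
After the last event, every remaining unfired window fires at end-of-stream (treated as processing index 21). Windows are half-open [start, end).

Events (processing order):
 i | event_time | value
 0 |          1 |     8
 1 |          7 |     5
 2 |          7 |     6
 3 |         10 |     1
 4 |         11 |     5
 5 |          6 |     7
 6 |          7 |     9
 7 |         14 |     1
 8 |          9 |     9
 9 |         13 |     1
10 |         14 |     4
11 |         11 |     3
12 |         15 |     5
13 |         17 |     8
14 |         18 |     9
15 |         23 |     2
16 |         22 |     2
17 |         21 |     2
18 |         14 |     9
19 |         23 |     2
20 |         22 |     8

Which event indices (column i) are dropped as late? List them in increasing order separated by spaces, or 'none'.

i=0 t=1 v=8: → [1,4); WM=1
i=1 t=7 v=5: → [7,10); WM=7
i=2 t=7 v=6: → [7,10); WM=7
i=3 t=10 v=1: → [10,13); WM=10
i=4 t=11 v=5: → [10,14); WM=11
i=5 t=6 v=7: DROP (t<11-3); WM=11
i=6 t=7 v=9: DROP (t<11-3); WM=11
i=7 t=14 v=1: → [14,17); WM=14
i=8 t=9 v=9: DROP (t<14-3); WM=14
i=9 t=13 v=1: → [10,17); WM=14
i=10 t=14 v=4: → [10,17); WM=14
i=11 t=11 v=3: → [10,17); WM=14
i=12 t=15 v=5: → [10,18); WM=15
i=13 t=17 v=8: → [10,20); WM=17
i=14 t=18 v=9: → [10,21); WM=18
i=15 t=23 v=2: → [23,26); WM=23
i=16 t=22 v=2: → [22,26); WM=23
i=17 t=21 v=2: → [21,26); WM=23
i=18 t=14 v=9: DROP (t<23-3); WM=23
i=19 t=23 v=2: → [21,26); WM=23
i=20 t=22 v=8: → [21,26); WM=23

5 6 8 18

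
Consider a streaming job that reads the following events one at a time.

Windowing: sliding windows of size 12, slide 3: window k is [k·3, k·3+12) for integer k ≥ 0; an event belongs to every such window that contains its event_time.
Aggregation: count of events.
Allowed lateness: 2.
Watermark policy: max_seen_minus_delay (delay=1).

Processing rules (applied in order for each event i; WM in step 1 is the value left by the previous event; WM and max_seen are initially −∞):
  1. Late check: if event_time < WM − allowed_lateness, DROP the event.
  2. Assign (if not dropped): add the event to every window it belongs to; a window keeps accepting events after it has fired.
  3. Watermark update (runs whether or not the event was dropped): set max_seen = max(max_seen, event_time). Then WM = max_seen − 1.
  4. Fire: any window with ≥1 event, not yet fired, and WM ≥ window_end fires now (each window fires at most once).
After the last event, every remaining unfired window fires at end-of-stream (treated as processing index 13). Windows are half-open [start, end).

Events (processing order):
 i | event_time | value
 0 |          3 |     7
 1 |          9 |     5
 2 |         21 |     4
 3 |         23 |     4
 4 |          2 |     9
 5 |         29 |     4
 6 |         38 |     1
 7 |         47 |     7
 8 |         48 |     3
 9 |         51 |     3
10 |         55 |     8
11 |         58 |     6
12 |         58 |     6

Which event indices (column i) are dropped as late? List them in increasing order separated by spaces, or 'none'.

i=0 t=3 v=7: → [3,15),[0,12); WM=2
i=1 t=9 v=5: → [9,21),[6,18),[3,15),[0,12); WM=8
i=2 t=21 v=4: → [21,33),[18,30),[15,27),[12,24); WM=20; [0,12) fires=2 [3,15) fires=2 [6,18) fires=1
i=3 t=23 v=4: → [21,33),[18,30),[15,27),[12,24); WM=22; [9,21) fires=1
i=4 t=2 v=9: DROP (t<22-2); WM=22
i=5 t=29 v=4: → [27,39),[24,36),[21,33),[18,30); WM=28; [12,24) fires=2 [15,27) fires=2
i=6 t=38 v=1: → [36,48),[33,45),[30,42),[27,39); WM=37; [18,30) fires=3 [21,33) fires=3 [24,36) fires=1
i=7 t=47 v=7: → [45,57),[42,54),[39,51),[36,48); WM=46; [27,39) fires=2 [30,42) fires=1 [33,45) fires=1
i=8 t=48 v=3: → [48,60),[45,57),[42,54),[39,51); WM=47
i=9 t=51 v=3: → [51,63),[48,60),[45,57),[42,54); WM=50; [36,48) fires=2
i=10 t=55 v=8: → [54,66),[51,63),[48,60),[45,57); WM=54; [39,51) fires=2 [42,54) fires=3
i=11 t=58 v=6: → [57,69),[54,66),[51,63),[48,60); WM=57; [45,57) fires=4
i=12 t=58 v=6: → [57,69),[54,66),[51,63),[48,60); WM=57

4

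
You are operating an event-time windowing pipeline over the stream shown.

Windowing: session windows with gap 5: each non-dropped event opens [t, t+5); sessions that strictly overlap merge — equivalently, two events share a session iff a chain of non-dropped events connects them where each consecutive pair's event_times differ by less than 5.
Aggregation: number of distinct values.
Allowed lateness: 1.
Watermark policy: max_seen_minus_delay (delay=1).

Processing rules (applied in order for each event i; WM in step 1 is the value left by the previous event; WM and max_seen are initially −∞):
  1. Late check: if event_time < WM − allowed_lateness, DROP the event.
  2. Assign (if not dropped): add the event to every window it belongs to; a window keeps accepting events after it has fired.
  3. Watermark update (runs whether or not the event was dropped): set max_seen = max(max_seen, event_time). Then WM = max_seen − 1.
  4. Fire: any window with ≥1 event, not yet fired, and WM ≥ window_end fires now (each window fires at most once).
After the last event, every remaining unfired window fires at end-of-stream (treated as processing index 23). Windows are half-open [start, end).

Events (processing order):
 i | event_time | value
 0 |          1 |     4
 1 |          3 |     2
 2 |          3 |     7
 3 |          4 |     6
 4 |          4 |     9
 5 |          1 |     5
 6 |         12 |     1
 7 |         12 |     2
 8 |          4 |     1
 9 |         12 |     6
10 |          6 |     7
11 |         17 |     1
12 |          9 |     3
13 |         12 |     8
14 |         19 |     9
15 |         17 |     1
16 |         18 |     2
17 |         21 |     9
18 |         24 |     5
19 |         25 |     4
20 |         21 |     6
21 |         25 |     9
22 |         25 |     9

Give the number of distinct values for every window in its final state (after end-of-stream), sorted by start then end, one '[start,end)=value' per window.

[1,9)=5 [12,17)=3 [17,30)=5

i=0 t=1 v=4: → [1,6); WM=0
i=1 t=3 v=2: → [1,8); WM=2
i=2 t=3 v=7: → [1,8); WM=2
i=3 t=4 v=6: → [1,9); WM=3
i=4 t=4 v=9: → [1,9); WM=3
i=5 t=1 v=5: DROP (t<3-1); WM=3
i=6 t=12 v=1: → [12,17); WM=11
i=7 t=12 v=2: → [12,17); WM=11
i=8 t=4 v=1: DROP (t<11-1); WM=11
i=9 t=12 v=6: → [12,17); WM=11
i=10 t=6 v=7: DROP (t<11-1); WM=11
i=11 t=17 v=1: → [17,22); WM=16
i=12 t=9 v=3: DROP (t<16-1); WM=16
i=13 t=12 v=8: DROP (t<16-1); WM=16
i=14 t=19 v=9: → [17,24); WM=18
i=15 t=17 v=1: → [17,24); WM=18
i=16 t=18 v=2: → [17,24); WM=18
i=17 t=21 v=9: → [17,26); WM=20
i=18 t=24 v=5: → [17,29); WM=23
i=19 t=25 v=4: → [17,30); WM=24
i=20 t=21 v=6: DROP (t<24-1); WM=24
i=21 t=25 v=9: → [17,30); WM=24
i=22 t=25 v=9: → [17,30); WM=24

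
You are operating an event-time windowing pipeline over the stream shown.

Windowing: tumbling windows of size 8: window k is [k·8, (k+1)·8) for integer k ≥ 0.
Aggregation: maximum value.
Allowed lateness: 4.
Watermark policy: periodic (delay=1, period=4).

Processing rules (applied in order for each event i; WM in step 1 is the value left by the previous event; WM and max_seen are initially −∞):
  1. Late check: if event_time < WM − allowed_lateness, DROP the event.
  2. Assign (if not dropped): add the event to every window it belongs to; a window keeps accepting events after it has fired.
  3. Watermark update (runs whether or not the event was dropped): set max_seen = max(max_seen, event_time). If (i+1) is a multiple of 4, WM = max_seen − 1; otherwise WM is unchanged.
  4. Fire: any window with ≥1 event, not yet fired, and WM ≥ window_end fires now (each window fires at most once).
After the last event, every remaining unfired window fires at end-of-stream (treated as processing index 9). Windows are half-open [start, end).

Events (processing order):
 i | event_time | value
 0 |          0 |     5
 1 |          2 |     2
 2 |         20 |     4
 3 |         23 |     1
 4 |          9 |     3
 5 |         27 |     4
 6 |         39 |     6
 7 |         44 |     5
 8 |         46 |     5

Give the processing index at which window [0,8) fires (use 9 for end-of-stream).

3

i=0 t=0 v=5: → [0,8); WM=−∞
i=1 t=2 v=2: → [0,8); WM=−∞
i=2 t=20 v=4: → [16,24); WM=−∞
i=3 t=23 v=1: → [16,24); WM=22; [0,8) fires=5
i=4 t=9 v=3: DROP (t<22-4); WM=22
i=5 t=27 v=4: → [24,32); WM=22
i=6 t=39 v=6: → [32,40); WM=22
i=7 t=44 v=5: → [40,48); WM=43; [16,24) fires=4 [24,32) fires=4 [32,40) fires=6
i=8 t=46 v=5: → [40,48); WM=43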